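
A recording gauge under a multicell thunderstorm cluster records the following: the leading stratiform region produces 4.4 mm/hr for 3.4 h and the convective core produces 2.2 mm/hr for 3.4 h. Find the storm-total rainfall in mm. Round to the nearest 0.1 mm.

Total = Σ Rᵢ Δtᵢ = 4.4 × 3.4 + 2.2 × 3.4
      = 14.96 + 7.48 = 22.4 mm.

total ≈ 22.4 mm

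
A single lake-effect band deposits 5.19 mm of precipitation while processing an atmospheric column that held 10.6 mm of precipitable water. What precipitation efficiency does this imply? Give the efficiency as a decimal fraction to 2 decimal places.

ε ≈ 0.49

ε = precipitation / PW = 5.19 / 10.6 = 0.49.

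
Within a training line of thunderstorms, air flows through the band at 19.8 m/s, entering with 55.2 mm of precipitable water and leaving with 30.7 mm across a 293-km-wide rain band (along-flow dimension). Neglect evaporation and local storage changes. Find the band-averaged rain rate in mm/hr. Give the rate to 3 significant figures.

Column moisture flux per unit crosswind length is F = V × PW.
Inflow: F_in = 19.8 × 55.2 = 1092.96 mm·m/s
Outflow: F_out = 19.8 × 30.7 = 607.86 mm·m/s
Steady-state rate R = (F_in − F_out)/L = (1092.96 − 607.86) / 293000 m = 1.656e-03 mm/s.
R = 1.656e-03 × 3600 = 5.96 mm/hr.

R ≈ 5.96 mm/hr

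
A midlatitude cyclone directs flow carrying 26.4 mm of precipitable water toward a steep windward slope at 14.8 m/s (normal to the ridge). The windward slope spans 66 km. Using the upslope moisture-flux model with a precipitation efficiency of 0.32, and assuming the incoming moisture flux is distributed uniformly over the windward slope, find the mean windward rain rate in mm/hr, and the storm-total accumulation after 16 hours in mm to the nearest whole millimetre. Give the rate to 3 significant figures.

Incoming column moisture flux per unit ridge length: F = V × PW = 14.8 × 26.4 = 390.72 mm·m/s.
Spread over the 66 km slope with efficiency ε = 0.32: R = ε·F/W = 0.32 × 390.72 / 66000 m = 1.894e-03 mm/s.
R = 1.894e-03 × 3600 = 6.82 mm/hr.
Over 16 h: total = 6.82 × 16 = 109.12 ≈ 109 mm.

R ≈ 6.82 mm/hr; total ≈ 109 mm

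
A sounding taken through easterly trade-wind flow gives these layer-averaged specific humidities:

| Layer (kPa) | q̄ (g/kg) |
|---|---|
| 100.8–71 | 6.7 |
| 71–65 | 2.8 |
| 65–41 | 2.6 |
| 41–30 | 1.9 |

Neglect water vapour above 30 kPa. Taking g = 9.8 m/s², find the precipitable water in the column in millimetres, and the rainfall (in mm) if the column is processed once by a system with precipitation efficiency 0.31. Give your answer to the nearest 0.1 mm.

Precipitable water is the column-integrated vapour mass per unit area: PW = (1/g) Σ q̄ Δp, with q in kg/kg and Δp in Pa (1 kg/m² of water = 1 mm).
Layer 100.8–71 kPa: Δp = 298 hPa = 29800 Pa, q̄ = 0.0067 kg/kg → 0.0067 × 29800 / 9.8 = 20.37 mm
Layer 71–65 kPa: Δp = 60 hPa = 6000 Pa, q̄ = 0.0028 kg/kg → 0.0028 × 6000 / 9.8 = 1.71 mm
Layer 65–41 kPa: Δp = 240 hPa = 24000 Pa, q̄ = 0.0026 kg/kg → 0.0026 × 24000 / 9.8 = 6.37 mm
Layer 41–30 kPa: Δp = 110 hPa = 11000 Pa, q̄ = 0.0019 kg/kg → 0.0019 × 11000 / 9.8 = 2.13 mm
PW = 20.37 + 1.71 + 6.37 + 2.13 = 30.58 ≈ 30.6 mm.
Rainfall = ε × PW = 0.31 × 30.6 = 9.5 mm.

PW ≈ 30.6 mm; rainfall ≈ 9.5 mm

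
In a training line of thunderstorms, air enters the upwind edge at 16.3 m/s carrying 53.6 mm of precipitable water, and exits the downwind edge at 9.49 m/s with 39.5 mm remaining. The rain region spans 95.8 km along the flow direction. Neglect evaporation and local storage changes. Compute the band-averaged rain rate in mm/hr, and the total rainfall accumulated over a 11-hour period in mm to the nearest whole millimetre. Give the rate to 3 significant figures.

Column moisture flux per unit crosswind length is F = V × PW.
Inflow: F_in = 16.3 × 53.6 = 873.68 mm·m/s
Outflow: F_out = 9.49 × 39.5 = 374.855 mm·m/s
Steady-state rate R = (F_in − F_out)/L = (873.68 − 374.855) / 95800 m = 5.207e-03 mm/s.
R = 5.207e-03 × 3600 = 18.7 mm/hr.
Over 11 h: total = 18.7 × 11 = 205.7 ≈ 206 mm.

R ≈ 18.7 mm/hr; total ≈ 206 mm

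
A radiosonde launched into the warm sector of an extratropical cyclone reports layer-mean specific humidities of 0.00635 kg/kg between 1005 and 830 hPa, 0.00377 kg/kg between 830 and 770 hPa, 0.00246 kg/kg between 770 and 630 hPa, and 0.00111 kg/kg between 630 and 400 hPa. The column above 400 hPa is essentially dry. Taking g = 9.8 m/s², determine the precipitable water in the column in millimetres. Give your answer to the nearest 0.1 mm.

Precipitable water is the column-integrated vapour mass per unit area: PW = (1/g) Σ q̄ Δp, with q in kg/kg and Δp in Pa (1 kg/m² of water = 1 mm).
Layer 1005–830 hPa: Δp = 175 hPa = 17500 Pa, q̄ = 0.00635 kg/kg → 0.00635 × 17500 / 9.8 = 11.34 mm
Layer 830–770 hPa: Δp = 60 hPa = 6000 Pa, q̄ = 0.00377 kg/kg → 0.00377 × 6000 / 9.8 = 2.31 mm
Layer 770–630 hPa: Δp = 140 hPa = 14000 Pa, q̄ = 0.00246 kg/kg → 0.00246 × 14000 / 9.8 = 3.51 mm
Layer 630–400 hPa: Δp = 230 hPa = 23000 Pa, q̄ = 0.00111 kg/kg → 0.00111 × 23000 / 9.8 = 2.61 mm
PW = 11.34 + 2.31 + 3.51 + 2.61 = 19.77 ≈ 19.8 mm.

PW ≈ 19.8 mm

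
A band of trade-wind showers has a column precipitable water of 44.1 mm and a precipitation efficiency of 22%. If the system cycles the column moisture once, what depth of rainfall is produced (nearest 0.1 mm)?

rainfall ≈ 9.7 mm

Rainfall = ε × PW = 0.22 × 44.1 = 9.7 mm.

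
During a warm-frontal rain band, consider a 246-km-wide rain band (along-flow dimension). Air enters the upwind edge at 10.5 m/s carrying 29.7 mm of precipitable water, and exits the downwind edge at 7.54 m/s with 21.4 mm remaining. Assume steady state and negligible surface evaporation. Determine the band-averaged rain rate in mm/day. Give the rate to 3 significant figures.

Column moisture flux per unit crosswind length is F = V × PW.
Inflow: F_in = 10.5 × 29.7 = 311.85 mm·m/s
Outflow: F_out = 7.54 × 21.4 = 161.356 mm·m/s
Steady-state rate R = (F_in − F_out)/L = (311.85 − 161.356) / 246000 m = 6.118e-04 mm/s.
R = 6.118e-04 × 3600 × 24 = 52.9 mm/day.

R ≈ 52.9 mm/day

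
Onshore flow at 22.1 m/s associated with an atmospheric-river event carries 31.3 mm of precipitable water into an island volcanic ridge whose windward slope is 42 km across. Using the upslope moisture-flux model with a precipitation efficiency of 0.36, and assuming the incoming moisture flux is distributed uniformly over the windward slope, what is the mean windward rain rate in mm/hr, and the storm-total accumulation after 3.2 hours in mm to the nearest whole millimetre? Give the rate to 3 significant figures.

Incoming column moisture flux per unit ridge length: F = V × PW = 22.1 × 31.3 = 691.73 mm·m/s.
Spread over the 42 km slope with efficiency ε = 0.36: R = ε·F/W = 0.36 × 691.73 / 42000 m = 5.929e-03 mm/s.
R = 5.929e-03 × 3600 = 21.3 mm/hr.
Over 3.2 h: total = 21.3 × 3.2 = 68.16 ≈ 68 mm.

R ≈ 21.3 mm/hr; total ≈ 68 mm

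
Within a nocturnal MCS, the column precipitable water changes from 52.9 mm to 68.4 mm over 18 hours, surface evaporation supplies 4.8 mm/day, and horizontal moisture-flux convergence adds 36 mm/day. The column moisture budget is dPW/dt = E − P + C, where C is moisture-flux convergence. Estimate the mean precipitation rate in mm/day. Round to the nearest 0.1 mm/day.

P ≈ 20.1 mm/day

dPW/dt = (68.4 − 52.9) mm / (18/24 day) = +20.667 mm/day.
P = E + C − dPW/dt = 4.8 + (36) − (+20.667) = 20.1 mm/day.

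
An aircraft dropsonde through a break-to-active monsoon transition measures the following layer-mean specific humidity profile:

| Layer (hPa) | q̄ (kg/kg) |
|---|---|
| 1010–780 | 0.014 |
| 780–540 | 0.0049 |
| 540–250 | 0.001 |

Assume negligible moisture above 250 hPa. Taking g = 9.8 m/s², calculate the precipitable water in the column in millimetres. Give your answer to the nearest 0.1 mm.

PW ≈ 47.8 mm

Precipitable water is the column-integrated vapour mass per unit area: PW = (1/g) Σ q̄ Δp, with q in kg/kg and Δp in Pa (1 kg/m² of water = 1 mm).
Layer 1010–780 hPa: Δp = 230 hPa = 23000 Pa, q̄ = 0.014 kg/kg → 0.014 × 23000 / 9.8 = 32.86 mm
Layer 780–540 hPa: Δp = 240 hPa = 24000 Pa, q̄ = 0.0049 kg/kg → 0.0049 × 24000 / 9.8 = 12.00 mm
Layer 540–250 hPa: Δp = 290 hPa = 29000 Pa, q̄ = 0.001 kg/kg → 0.001 × 29000 / 9.8 = 2.96 mm
PW = 32.86 + 12.00 + 2.96 = 47.82 ≈ 47.8 mm.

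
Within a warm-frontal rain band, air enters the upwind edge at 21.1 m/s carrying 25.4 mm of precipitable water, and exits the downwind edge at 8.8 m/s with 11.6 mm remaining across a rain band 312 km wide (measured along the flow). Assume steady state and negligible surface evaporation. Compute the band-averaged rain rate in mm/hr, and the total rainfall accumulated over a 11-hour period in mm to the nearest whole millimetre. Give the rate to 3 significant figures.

R ≈ 5.01 mm/hr; total ≈ 55 mm

Column moisture flux per unit crosswind length is F = V × PW.
Inflow: F_in = 21.1 × 25.4 = 535.94 mm·m/s
Outflow: F_out = 8.8 × 11.6 = 102.08 mm·m/s
Steady-state rate R = (F_in − F_out)/L = (535.94 − 102.08) / 312000 m = 1.391e-03 mm/s.
R = 1.391e-03 × 3600 = 5.01 mm/hr.
Over 11 h: total = 5.01 × 11 = 55.11 ≈ 55 mm.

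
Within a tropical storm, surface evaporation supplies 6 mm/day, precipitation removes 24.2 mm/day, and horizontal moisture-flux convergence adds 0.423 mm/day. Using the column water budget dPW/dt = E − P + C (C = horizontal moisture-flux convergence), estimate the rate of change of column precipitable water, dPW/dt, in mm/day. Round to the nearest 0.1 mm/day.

dPW/dt ≈ -17.8 mm/day

dPW/dt = E − P + C = 6 − 24.2 + (0.423) = -17.8 mm/day.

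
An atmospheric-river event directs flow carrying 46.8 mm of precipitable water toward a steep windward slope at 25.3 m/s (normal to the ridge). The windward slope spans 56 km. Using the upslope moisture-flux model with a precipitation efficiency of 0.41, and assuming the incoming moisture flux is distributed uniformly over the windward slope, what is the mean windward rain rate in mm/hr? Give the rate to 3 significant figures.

R ≈ 31.2 mm/hr

Incoming column moisture flux per unit ridge length: F = V × PW = 25.3 × 46.8 = 1184.04 mm·m/s.
Spread over the 56 km slope with efficiency ε = 0.41: R = ε·F/W = 0.41 × 1184.04 / 56000 m = 8.669e-03 mm/s.
R = 8.669e-03 × 3600 = 31.2 mm/hr.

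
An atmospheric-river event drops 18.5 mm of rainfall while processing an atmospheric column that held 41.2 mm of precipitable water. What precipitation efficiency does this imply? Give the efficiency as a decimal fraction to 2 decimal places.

ε ≈ 0.45

ε = rainfall / PW = 18.5 / 41.2 = 0.45.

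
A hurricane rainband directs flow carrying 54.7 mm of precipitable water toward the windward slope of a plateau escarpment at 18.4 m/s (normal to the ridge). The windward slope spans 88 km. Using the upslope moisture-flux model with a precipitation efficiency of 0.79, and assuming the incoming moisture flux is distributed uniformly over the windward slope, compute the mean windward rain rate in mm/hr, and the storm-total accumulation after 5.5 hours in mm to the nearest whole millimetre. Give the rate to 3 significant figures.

R ≈ 32.5 mm/hr; total ≈ 179 mm

Incoming column moisture flux per unit ridge length: F = V × PW = 18.4 × 54.7 = 1006.48 mm·m/s.
Spread over the 88 km slope with efficiency ε = 0.79: R = ε·F/W = 0.79 × 1006.48 / 88000 m = 9.035e-03 mm/s.
R = 9.035e-03 × 3600 = 32.5 mm/hr.
Over 5.5 h: total = 32.5 × 5.5 = 178.75 ≈ 179 mm.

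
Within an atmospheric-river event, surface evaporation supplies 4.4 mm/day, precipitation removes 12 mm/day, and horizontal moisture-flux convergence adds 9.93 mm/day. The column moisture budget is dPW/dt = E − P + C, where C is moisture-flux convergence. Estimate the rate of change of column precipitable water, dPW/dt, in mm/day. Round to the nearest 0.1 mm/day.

dPW/dt = E − P + C = 4.4 − 12 + (9.93) = 2.3 mm/day.

dPW/dt ≈ 2.3 mm/day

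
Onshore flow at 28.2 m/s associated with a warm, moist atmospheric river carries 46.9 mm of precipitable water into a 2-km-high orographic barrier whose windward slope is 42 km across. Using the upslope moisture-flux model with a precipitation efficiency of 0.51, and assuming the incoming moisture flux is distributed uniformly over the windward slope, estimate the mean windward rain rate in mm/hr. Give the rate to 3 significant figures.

Incoming column moisture flux per unit ridge length: F = V × PW = 28.2 × 46.9 = 1322.58 mm·m/s.
Spread over the 42 km slope with efficiency ε = 0.51: R = ε·F/W = 0.51 × 1322.58 / 42000 m = 1.606e-02 mm/s.
R = 1.606e-02 × 3600 = 57.8 mm/hr.

R ≈ 57.8 mm/hr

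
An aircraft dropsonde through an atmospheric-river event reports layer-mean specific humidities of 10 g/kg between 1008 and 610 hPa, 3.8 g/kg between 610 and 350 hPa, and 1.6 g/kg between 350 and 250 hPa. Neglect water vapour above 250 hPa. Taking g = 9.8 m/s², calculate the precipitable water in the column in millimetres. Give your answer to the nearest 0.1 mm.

PW ≈ 52.3 mm

Precipitable water is the column-integrated vapour mass per unit area: PW = (1/g) Σ q̄ Δp, with q in kg/kg and Δp in Pa (1 kg/m² of water = 1 mm).
Layer 1008–610 hPa: Δp = 398 hPa = 39800 Pa, q̄ = 0.01 kg/kg → 0.01 × 39800 / 9.8 = 40.61 mm
Layer 610–350 hPa: Δp = 260 hPa = 26000 Pa, q̄ = 0.0038 kg/kg → 0.0038 × 26000 / 9.8 = 10.08 mm
Layer 350–250 hPa: Δp = 100 hPa = 10000 Pa, q̄ = 0.0016 kg/kg → 0.0016 × 10000 / 9.8 = 1.63 mm
PW = 40.61 + 10.08 + 1.63 = 52.32 ≈ 52.3 mm.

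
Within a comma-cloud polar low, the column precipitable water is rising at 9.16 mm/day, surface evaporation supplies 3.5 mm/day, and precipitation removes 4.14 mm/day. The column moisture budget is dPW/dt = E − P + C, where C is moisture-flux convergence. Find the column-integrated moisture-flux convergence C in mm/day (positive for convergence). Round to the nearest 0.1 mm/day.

C ≈ 9.8 mm/day

dPW/dt = +9.16 mm/day.
C = dPW/dt − E + P = (+9.16) − 3.5 + 4.14 = 9.8 mm/day.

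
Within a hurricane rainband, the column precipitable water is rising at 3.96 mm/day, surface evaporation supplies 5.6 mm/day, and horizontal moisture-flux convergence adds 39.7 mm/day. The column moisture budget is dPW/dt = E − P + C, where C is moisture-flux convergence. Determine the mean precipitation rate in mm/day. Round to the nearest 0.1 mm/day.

dPW/dt = +3.96 mm/day.
P = E + C − dPW/dt = 5.6 + (39.7) − (+3.96) = 41.3 mm/day.

P ≈ 41.3 mm/day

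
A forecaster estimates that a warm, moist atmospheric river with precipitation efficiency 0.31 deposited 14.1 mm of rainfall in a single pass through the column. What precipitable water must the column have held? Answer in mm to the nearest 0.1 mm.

PW = rainfall / ε = 14.1 / 0.31 = 45.5 mm.

PW ≈ 45.5 mm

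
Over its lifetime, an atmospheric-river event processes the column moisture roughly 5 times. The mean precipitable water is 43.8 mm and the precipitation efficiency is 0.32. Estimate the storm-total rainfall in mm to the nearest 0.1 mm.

rainfall ≈ 70.1 mm

Each cycle deposits ε × PW = 0.32 × 43.8 = 14.016 mm.
Over 5 cycles: 5 × 14.016 = 70.1 mm.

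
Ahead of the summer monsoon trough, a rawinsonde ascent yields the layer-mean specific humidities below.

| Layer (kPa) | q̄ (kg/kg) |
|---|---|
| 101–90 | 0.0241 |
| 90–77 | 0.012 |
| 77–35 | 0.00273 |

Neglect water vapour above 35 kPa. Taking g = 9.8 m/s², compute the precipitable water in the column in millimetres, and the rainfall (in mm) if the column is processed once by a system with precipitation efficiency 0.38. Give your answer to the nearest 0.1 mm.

PW ≈ 54.7 mm; rainfall ≈ 20.8 mm

Precipitable water is the column-integrated vapour mass per unit area: PW = (1/g) Σ q̄ Δp, with q in kg/kg and Δp in Pa (1 kg/m² of water = 1 mm).
Layer 101–90 kPa: Δp = 110 hPa = 11000 Pa, q̄ = 0.0241 kg/kg → 0.0241 × 11000 / 9.8 = 27.05 mm
Layer 90–77 kPa: Δp = 130 hPa = 13000 Pa, q̄ = 0.012 kg/kg → 0.012 × 13000 / 9.8 = 15.92 mm
Layer 77–35 kPa: Δp = 420 hPa = 42000 Pa, q̄ = 0.00273 kg/kg → 0.00273 × 42000 / 9.8 = 11.70 mm
PW = 27.05 + 15.92 + 11.70 = 54.67 ≈ 54.7 mm.
Rainfall = ε × PW = 0.38 × 54.7 = 20.8 mm.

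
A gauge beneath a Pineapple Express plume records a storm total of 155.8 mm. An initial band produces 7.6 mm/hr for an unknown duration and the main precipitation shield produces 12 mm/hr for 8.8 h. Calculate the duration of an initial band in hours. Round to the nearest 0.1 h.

Known phases: 12 × 8.8 = 105.6 mm.
Remaining depth = 155.8 − 105.6 = 50.2 mm.
Duration = 50.2 / 7.6 = 6.6 h.

duration ≈ 6.6 h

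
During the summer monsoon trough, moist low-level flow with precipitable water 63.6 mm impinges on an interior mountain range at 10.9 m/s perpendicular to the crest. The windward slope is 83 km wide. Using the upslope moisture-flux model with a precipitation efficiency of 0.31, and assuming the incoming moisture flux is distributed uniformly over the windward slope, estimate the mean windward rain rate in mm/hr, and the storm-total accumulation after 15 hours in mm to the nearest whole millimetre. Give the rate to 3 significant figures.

R ≈ 9.32 mm/hr; total ≈ 140 mm

Incoming column moisture flux per unit ridge length: F = V × PW = 10.9 × 63.6 = 693.24 mm·m/s.
Spread over the 83 km slope with efficiency ε = 0.31: R = ε·F/W = 0.31 × 693.24 / 83000 m = 2.589e-03 mm/s.
R = 2.589e-03 × 3600 = 9.32 mm/hr.
Over 15 h: total = 9.32 × 15 = 139.8 ≈ 140 mm.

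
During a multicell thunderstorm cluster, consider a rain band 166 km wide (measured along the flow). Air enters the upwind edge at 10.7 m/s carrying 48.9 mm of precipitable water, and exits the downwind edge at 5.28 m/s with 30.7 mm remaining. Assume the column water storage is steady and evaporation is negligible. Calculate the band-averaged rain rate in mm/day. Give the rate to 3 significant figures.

R ≈ 188 mm/day

Column moisture flux per unit crosswind length is F = V × PW.
Inflow: F_in = 10.7 × 48.9 = 523.23 mm·m/s
Outflow: F_out = 5.28 × 30.7 = 162.096 mm·m/s
Steady-state rate R = (F_in − F_out)/L = (523.23 − 162.096) / 166000 m = 2.176e-03 mm/s.
R = 2.176e-03 × 3600 × 24 = 188 mm/day.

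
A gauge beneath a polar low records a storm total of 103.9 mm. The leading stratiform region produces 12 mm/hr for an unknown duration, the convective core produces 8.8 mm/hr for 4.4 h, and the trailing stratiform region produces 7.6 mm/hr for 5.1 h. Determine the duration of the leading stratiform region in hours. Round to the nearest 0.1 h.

duration ≈ 2.2 h

Known phases: 8.8 × 4.4 + 7.6 × 5.1 = 38.72 + 38.76 = 77.48 mm.
Remaining depth = 103.9 − 77.48 = 26.42 mm.
Duration = 26.42 / 12 = 2.2 h.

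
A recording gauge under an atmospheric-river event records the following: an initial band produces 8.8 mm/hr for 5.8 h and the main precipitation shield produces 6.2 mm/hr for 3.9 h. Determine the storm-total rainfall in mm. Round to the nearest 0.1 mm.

total ≈ 75.2 mm

Total = Σ Rᵢ Δtᵢ = 8.8 × 5.8 + 6.2 × 3.9
      = 51.04 + 24.18 = 75.2 mm.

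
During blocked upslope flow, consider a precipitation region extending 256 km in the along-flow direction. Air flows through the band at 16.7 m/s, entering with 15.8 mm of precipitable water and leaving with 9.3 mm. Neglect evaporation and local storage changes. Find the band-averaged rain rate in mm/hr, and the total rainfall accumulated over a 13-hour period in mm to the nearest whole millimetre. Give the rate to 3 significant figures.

Column moisture flux per unit crosswind length is F = V × PW.
Inflow: F_in = 16.7 × 15.8 = 263.86 mm·m/s
Outflow: F_out = 16.7 × 9.3 = 155.31 mm·m/s
Steady-state rate R = (F_in − F_out)/L = (263.86 − 155.31) / 256000 m = 4.240e-04 mm/s.
R = 4.240e-04 × 3600 = 1.53 mm/hr.
Over 13 h: total = 1.53 × 13 = 19.89 ≈ 20 mm.

R ≈ 1.53 mm/hr; total ≈ 20 mm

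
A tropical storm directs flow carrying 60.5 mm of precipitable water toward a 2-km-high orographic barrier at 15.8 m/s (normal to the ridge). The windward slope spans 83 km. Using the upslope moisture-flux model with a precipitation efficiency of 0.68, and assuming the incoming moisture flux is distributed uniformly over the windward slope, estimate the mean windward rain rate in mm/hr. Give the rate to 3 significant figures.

Incoming column moisture flux per unit ridge length: F = V × PW = 15.8 × 60.5 = 955.9 mm·m/s.
Spread over the 83 km slope with efficiency ε = 0.68: R = ε·F/W = 0.68 × 955.9 / 83000 m = 7.831e-03 mm/s.
R = 7.831e-03 × 3600 = 28.2 mm/hr.

R ≈ 28.2 mm/hr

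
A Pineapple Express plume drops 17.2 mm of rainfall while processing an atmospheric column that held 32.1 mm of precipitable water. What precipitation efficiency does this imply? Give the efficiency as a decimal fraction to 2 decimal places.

ε = rainfall / PW = 17.2 / 32.1 = 0.54.

ε ≈ 0.54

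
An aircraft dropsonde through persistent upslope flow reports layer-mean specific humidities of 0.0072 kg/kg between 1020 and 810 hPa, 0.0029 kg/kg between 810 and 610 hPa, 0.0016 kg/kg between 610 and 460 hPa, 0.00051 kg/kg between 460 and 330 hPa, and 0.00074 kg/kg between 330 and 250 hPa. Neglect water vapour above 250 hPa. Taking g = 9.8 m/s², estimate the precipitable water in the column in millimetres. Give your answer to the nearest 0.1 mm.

PW ≈ 25.1 mm

Precipitable water is the column-integrated vapour mass per unit area: PW = (1/g) Σ q̄ Δp, with q in kg/kg and Δp in Pa (1 kg/m² of water = 1 mm).
Layer 1020–810 hPa: Δp = 210 hPa = 21000 Pa, q̄ = 0.0072 kg/kg → 0.0072 × 21000 / 9.8 = 15.43 mm
Layer 810–610 hPa: Δp = 200 hPa = 20000 Pa, q̄ = 0.0029 kg/kg → 0.0029 × 20000 / 9.8 = 5.92 mm
Layer 610–460 hPa: Δp = 150 hPa = 15000 Pa, q̄ = 0.0016 kg/kg → 0.0016 × 15000 / 9.8 = 2.45 mm
Layer 460–330 hPa: Δp = 130 hPa = 13000 Pa, q̄ = 0.00051 kg/kg → 0.00051 × 13000 / 9.8 = 0.68 mm
Layer 330–250 hPa: Δp = 80 hPa = 8000 Pa, q̄ = 0.00074 kg/kg → 0.00074 × 8000 / 9.8 = 0.60 mm
PW = 15.43 + 5.92 + 2.45 + 0.68 + 0.60 = 25.08 ≈ 25.1 mm.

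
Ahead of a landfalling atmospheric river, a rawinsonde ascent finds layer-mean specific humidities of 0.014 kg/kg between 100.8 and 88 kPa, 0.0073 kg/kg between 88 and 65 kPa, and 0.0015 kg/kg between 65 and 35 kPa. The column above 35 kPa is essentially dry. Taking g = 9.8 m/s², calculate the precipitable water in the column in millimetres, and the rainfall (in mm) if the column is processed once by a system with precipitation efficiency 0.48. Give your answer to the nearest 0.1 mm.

PW ≈ 40.0 mm; rainfall ≈ 19.2 mm

Precipitable water is the column-integrated vapour mass per unit area: PW = (1/g) Σ q̄ Δp, with q in kg/kg and Δp in Pa (1 kg/m² of water = 1 mm).
Layer 100.8–88 kPa: Δp = 128 hPa = 12800 Pa, q̄ = 0.014 kg/kg → 0.014 × 12800 / 9.8 = 18.29 mm
Layer 88–65 kPa: Δp = 230 hPa = 23000 Pa, q̄ = 0.0073 kg/kg → 0.0073 × 23000 / 9.8 = 17.13 mm
Layer 65–35 kPa: Δp = 300 hPa = 30000 Pa, q̄ = 0.0015 kg/kg → 0.0015 × 30000 / 9.8 = 4.59 mm
PW = 18.29 + 17.13 + 4.59 = 40.01 ≈ 40.0 mm.
Rainfall = ε × PW = 0.48 × 40.0 = 19.2 mm.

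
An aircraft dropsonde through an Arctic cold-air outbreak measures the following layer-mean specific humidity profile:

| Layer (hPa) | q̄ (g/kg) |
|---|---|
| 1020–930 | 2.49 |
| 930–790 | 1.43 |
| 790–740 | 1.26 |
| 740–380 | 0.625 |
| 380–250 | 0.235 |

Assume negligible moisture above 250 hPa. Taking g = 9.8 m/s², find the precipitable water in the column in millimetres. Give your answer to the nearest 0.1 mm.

PW ≈ 7.6 mm

Precipitable water is the column-integrated vapour mass per unit area: PW = (1/g) Σ q̄ Δp, with q in kg/kg and Δp in Pa (1 kg/m² of water = 1 mm).
Layer 1020–930 hPa: Δp = 90 hPa = 9000 Pa, q̄ = 0.00249 kg/kg → 0.00249 × 9000 / 9.8 = 2.29 mm
Layer 930–790 hPa: Δp = 140 hPa = 14000 Pa, q̄ = 0.00143 kg/kg → 0.00143 × 14000 / 9.8 = 2.04 mm
Layer 790–740 hPa: Δp = 50 hPa = 5000 Pa, q̄ = 0.00126 kg/kg → 0.00126 × 5000 / 9.8 = 0.64 mm
Layer 740–380 hPa: Δp = 360 hPa = 36000 Pa, q̄ = 0.000625 kg/kg → 0.000625 × 36000 / 9.8 = 2.30 mm
Layer 380–250 hPa: Δp = 130 hPa = 13000 Pa, q̄ = 0.000235 kg/kg → 0.000235 × 13000 / 9.8 = 0.31 mm
PW = 2.29 + 2.04 + 0.64 + 2.30 + 0.31 = 7.58 ≈ 7.6 mm.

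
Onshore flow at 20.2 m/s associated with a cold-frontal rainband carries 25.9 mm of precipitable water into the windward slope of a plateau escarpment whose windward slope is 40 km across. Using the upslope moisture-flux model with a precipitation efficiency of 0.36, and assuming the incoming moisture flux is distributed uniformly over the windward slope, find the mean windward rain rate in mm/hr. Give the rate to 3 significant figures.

R ≈ 17.0 mm/hr

Incoming column moisture flux per unit ridge length: F = V × PW = 20.2 × 25.9 = 523.18 mm·m/s.
Spread over the 40 km slope with efficiency ε = 0.36: R = ε·F/W = 0.36 × 523.18 / 40000 m = 4.709e-03 mm/s.
R = 4.709e-03 × 3600 = 17.0 mm/hr.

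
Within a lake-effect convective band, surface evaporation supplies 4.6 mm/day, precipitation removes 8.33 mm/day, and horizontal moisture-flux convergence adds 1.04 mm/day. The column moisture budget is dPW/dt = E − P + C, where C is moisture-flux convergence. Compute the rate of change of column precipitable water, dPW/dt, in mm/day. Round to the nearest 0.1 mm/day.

dPW/dt = E − P + C = 4.6 − 8.33 + (1.04) = -2.7 mm/day.

dPW/dt ≈ -2.7 mm/day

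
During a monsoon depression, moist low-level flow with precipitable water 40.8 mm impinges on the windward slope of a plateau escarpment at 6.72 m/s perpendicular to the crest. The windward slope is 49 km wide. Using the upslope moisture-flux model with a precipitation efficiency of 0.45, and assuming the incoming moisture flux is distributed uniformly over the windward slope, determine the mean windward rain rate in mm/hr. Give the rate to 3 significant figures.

R ≈ 9.06 mm/hr

Incoming column moisture flux per unit ridge length: F = V × PW = 6.72 × 40.8 = 274.176 mm·m/s.
Spread over the 49 km slope with efficiency ε = 0.45: R = ε·F/W = 0.45 × 274.176 / 49000 m = 2.518e-03 mm/s.
R = 2.518e-03 × 3600 = 9.06 mm/hr.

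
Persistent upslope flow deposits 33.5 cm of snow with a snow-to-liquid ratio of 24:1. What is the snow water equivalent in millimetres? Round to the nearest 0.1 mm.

SWE ≈ 14.0 mm

SWE = snow depth / ratio = 33.5 cm / 24 = 1.396 cm = 14.0 mm.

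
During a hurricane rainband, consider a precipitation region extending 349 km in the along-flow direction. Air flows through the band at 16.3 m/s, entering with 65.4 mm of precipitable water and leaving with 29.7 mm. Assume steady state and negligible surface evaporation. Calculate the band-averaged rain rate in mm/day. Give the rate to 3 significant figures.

Column moisture flux per unit crosswind length is F = V × PW.
Inflow: F_in = 16.3 × 65.4 = 1066.02 mm·m/s
Outflow: F_out = 16.3 × 29.7 = 484.11 mm·m/s
Steady-state rate R = (F_in − F_out)/L = (1066.02 − 484.11) / 349000 m = 1.667e-03 mm/s.
R = 1.667e-03 × 3600 × 24 = 144 mm/day.

R ≈ 144 mm/day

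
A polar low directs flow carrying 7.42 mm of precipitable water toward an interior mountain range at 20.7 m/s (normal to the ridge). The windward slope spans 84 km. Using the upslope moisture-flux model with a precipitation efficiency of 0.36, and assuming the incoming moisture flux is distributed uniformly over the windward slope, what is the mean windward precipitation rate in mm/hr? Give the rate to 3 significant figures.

R ≈ 2.37 mm/hr

Incoming column moisture flux per unit ridge length: F = V × PW = 20.7 × 7.42 = 153.594 mm·m/s.
Spread over the 84 km slope with efficiency ε = 0.36: R = ε·F/W = 0.36 × 153.594 / 84000 m = 6.583e-04 mm/s.
R = 6.583e-04 × 3600 = 2.37 mm/hr.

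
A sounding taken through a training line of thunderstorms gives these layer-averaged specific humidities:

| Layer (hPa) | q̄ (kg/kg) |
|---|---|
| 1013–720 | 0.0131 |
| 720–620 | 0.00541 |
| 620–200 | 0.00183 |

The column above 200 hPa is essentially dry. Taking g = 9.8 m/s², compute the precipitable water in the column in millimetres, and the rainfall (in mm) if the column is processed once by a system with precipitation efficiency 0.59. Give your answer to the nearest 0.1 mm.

Precipitable water is the column-integrated vapour mass per unit area: PW = (1/g) Σ q̄ Δp, with q in kg/kg and Δp in Pa (1 kg/m² of water = 1 mm).
Layer 1013–720 hPa: Δp = 293 hPa = 29300 Pa, q̄ = 0.0131 kg/kg → 0.0131 × 29300 / 9.8 = 39.17 mm
Layer 720–620 hPa: Δp = 100 hPa = 10000 Pa, q̄ = 0.00541 kg/kg → 0.00541 × 10000 / 9.8 = 5.52 mm
Layer 620–200 hPa: Δp = 420 hPa = 42000 Pa, q̄ = 0.00183 kg/kg → 0.00183 × 42000 / 9.8 = 7.84 mm
PW = 39.17 + 5.52 + 7.84 = 52.53 ≈ 52.5 mm.
Rainfall = ε × PW = 0.59 × 52.5 = 31.0 mm.

PW ≈ 52.5 mm; rainfall ≈ 31.0 mm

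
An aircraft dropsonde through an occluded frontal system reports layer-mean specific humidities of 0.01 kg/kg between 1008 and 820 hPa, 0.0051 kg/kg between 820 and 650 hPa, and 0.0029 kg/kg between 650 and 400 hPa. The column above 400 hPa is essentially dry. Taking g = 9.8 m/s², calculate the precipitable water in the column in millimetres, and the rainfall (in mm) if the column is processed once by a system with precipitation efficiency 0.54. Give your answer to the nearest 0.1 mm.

Precipitable water is the column-integrated vapour mass per unit area: PW = (1/g) Σ q̄ Δp, with q in kg/kg and Δp in Pa (1 kg/m² of water = 1 mm).
Layer 1008–820 hPa: Δp = 188 hPa = 18800 Pa, q̄ = 0.01 kg/kg → 0.01 × 18800 / 9.8 = 19.18 mm
Layer 820–650 hPa: Δp = 170 hPa = 17000 Pa, q̄ = 0.0051 kg/kg → 0.0051 × 17000 / 9.8 = 8.85 mm
Layer 650–400 hPa: Δp = 250 hPa = 25000 Pa, q̄ = 0.0029 kg/kg → 0.0029 × 25000 / 9.8 = 7.40 mm
PW = 19.18 + 8.85 + 7.40 = 35.43 ≈ 35.4 mm.
Rainfall = ε × PW = 0.54 × 35.4 = 19.1 mm.

PW ≈ 35.4 mm; rainfall ≈ 19.1 mm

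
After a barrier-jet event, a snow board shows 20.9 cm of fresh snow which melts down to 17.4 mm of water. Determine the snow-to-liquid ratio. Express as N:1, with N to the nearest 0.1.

Ratio = snow depth / SWE = 209 mm / 17.4 mm = 12.0, i.e. 12.0:1.

ratio ≈ 12.0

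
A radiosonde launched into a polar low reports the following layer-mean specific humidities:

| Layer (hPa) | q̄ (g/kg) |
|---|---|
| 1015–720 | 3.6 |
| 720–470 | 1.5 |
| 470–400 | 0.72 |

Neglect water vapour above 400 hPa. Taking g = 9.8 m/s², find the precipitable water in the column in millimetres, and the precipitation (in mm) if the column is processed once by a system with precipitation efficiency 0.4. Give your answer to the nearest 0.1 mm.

PW ≈ 15.2 mm; precipitation ≈ 6.1 mm

Precipitable water is the column-integrated vapour mass per unit area: PW = (1/g) Σ q̄ Δp, with q in kg/kg and Δp in Pa (1 kg/m² of water = 1 mm).
Layer 1015–720 hPa: Δp = 295 hPa = 29500 Pa, q̄ = 0.0036 kg/kg → 0.0036 × 29500 / 9.8 = 10.84 mm
Layer 720–470 hPa: Δp = 250 hPa = 25000 Pa, q̄ = 0.0015 kg/kg → 0.0015 × 25000 / 9.8 = 3.83 mm
Layer 470–400 hPa: Δp = 70 hPa = 7000 Pa, q̄ = 0.00072 kg/kg → 0.00072 × 7000 / 9.8 = 0.51 mm
PW = 10.84 + 3.83 + 0.51 = 15.18 ≈ 15.2 mm.
Precipitation = ε × PW = 0.4 × 15.2 = 6.1 mm.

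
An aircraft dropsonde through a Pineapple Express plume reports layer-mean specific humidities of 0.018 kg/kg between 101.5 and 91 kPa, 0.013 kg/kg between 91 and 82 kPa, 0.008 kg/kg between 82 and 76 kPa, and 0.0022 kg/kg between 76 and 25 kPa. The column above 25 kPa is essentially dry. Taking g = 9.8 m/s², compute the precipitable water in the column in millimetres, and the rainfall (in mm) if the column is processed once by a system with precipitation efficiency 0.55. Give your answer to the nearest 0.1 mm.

PW ≈ 47.6 mm; rainfall ≈ 26.2 mm

Precipitable water is the column-integrated vapour mass per unit area: PW = (1/g) Σ q̄ Δp, with q in kg/kg and Δp in Pa (1 kg/m² of water = 1 mm).
Layer 101.5–91 kPa: Δp = 105 hPa = 10500 Pa, q̄ = 0.018 kg/kg → 0.018 × 10500 / 9.8 = 19.29 mm
Layer 91–82 kPa: Δp = 90 hPa = 9000 Pa, q̄ = 0.013 kg/kg → 0.013 × 9000 / 9.8 = 11.94 mm
Layer 82–76 kPa: Δp = 60 hPa = 6000 Pa, q̄ = 0.008 kg/kg → 0.008 × 6000 / 9.8 = 4.90 mm
Layer 76–25 kPa: Δp = 510 hPa = 51000 Pa, q̄ = 0.0022 kg/kg → 0.0022 × 51000 / 9.8 = 11.45 mm
PW = 19.29 + 11.94 + 4.90 + 11.45 = 47.58 ≈ 47.6 mm.
Rainfall = ε × PW = 0.55 × 47.6 = 26.2 mm.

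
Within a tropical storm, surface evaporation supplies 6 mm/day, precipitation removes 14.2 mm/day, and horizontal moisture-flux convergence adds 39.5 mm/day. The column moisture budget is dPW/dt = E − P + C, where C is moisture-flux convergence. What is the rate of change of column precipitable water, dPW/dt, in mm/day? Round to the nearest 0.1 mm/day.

dPW/dt ≈ 31.3 mm/day

dPW/dt = E − P + C = 6 − 14.2 + (39.5) = 31.3 mm/day.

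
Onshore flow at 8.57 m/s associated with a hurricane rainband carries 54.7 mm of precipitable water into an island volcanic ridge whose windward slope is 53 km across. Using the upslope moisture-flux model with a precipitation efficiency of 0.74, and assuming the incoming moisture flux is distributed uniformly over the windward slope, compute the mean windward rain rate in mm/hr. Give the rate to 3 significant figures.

Incoming column moisture flux per unit ridge length: F = V × PW = 8.57 × 54.7 = 468.779 mm·m/s.
Spread over the 53 km slope with efficiency ε = 0.74: R = ε·F/W = 0.74 × 468.779 / 53000 m = 6.545e-03 mm/s.
R = 6.545e-03 × 3600 = 23.6 mm/hr.

R ≈ 23.6 mm/hr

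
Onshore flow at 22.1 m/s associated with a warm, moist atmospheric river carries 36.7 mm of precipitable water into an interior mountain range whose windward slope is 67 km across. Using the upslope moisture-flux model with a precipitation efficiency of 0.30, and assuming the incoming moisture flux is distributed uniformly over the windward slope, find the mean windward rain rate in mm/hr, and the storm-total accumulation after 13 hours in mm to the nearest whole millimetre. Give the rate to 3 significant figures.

Incoming column moisture flux per unit ridge length: F = V × PW = 22.1 × 36.7 = 811.07 mm·m/s.
Spread over the 67 km slope with efficiency ε = 0.30: R = ε·F/W = 0.30 × 811.07 / 67000 m = 3.632e-03 mm/s.
R = 3.632e-03 × 3600 = 13.1 mm/hr.
Over 13 h: total = 13.1 × 13 = 170.3 ≈ 170 mm.

R ≈ 13.1 mm/hr; total ≈ 170 mm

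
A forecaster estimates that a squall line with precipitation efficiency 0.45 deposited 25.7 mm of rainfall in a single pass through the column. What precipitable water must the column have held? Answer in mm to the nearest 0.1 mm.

PW = rainfall / ε = 25.7 / 0.45 = 57.1 mm.

PW ≈ 57.1 mm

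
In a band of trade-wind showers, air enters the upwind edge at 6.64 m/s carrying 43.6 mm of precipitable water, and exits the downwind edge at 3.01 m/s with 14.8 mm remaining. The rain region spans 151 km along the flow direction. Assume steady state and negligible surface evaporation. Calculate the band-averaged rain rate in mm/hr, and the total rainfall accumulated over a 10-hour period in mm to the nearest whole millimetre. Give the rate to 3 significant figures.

R ≈ 5.84 mm/hr; total ≈ 58 mm

Column moisture flux per unit crosswind length is F = V × PW.
Inflow: F_in = 6.64 × 43.6 = 289.504 mm·m/s
Outflow: F_out = 3.01 × 14.8 = 44.548 mm·m/s
Steady-state rate R = (F_in − F_out)/L = (289.504 − 44.548) / 151000 m = 1.622e-03 mm/s.
R = 1.622e-03 × 3600 = 5.84 mm/hr.
Over 10 h: total = 5.84 × 10 = 58.4 ≈ 58 mm.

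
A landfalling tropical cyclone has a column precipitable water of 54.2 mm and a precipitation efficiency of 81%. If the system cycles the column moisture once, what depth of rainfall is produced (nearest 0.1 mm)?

Rainfall = ε × PW = 0.81 × 54.2 = 43.9 mm.

rainfall ≈ 43.9 mm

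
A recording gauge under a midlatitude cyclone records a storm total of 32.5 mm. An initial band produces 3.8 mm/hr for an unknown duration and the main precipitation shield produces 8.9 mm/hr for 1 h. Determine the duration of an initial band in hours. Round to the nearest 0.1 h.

Known phases: 8.9 × 1 = 8.9 mm.
Remaining depth = 32.5 − 8.9 = 23.6 mm.
Duration = 23.6 / 3.8 = 6.2 h.

duration ≈ 6.2 h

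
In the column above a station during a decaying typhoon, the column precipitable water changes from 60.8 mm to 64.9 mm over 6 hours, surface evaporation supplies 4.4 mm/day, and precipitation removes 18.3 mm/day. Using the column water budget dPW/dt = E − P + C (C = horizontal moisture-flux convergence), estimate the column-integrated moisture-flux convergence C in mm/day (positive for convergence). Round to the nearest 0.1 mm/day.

C ≈ 30.3 mm/day

dPW/dt = (64.9 − 60.8) mm / (6/24 day) = +16.400 mm/day.
C = dPW/dt − E + P = (+16.400) − 4.4 + 18.3 = 30.3 mm/day.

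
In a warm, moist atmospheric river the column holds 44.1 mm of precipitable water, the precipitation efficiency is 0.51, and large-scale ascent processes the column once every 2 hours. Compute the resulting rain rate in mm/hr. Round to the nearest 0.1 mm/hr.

Each overturning extracts ε × PW = 0.51 × 44.1 = 22.491 mm.
Rate = ε·PW / τ = 22.491 / 2 h = 11.2 mm/hr.

R ≈ 11.2 mm/hr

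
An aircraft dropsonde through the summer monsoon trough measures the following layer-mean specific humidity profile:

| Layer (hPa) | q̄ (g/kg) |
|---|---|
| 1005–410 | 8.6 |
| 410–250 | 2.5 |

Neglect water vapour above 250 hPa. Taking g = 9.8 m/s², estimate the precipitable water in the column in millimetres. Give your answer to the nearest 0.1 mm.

Precipitable water is the column-integrated vapour mass per unit area: PW = (1/g) Σ q̄ Δp, with q in kg/kg and Δp in Pa (1 kg/m² of water = 1 mm).
Layer 1005–410 hPa: Δp = 595 hPa = 59500 Pa, q̄ = 0.0086 kg/kg → 0.0086 × 59500 / 9.8 = 52.21 mm
Layer 410–250 hPa: Δp = 160 hPa = 16000 Pa, q̄ = 0.0025 kg/kg → 0.0025 × 16000 / 9.8 = 4.08 mm
PW = 52.21 + 4.08 = 56.29 ≈ 56.3 mm.

PW ≈ 56.3 mm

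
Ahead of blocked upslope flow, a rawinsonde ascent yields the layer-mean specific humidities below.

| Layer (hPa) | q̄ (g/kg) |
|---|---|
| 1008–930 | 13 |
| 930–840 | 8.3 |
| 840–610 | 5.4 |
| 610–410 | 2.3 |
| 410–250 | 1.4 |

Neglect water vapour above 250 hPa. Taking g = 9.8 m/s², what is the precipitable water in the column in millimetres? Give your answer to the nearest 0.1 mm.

Precipitable water is the column-integrated vapour mass per unit area: PW = (1/g) Σ q̄ Δp, with q in kg/kg and Δp in Pa (1 kg/m² of water = 1 mm).
Layer 1008–930 hPa: Δp = 78 hPa = 7800 Pa, q̄ = 0.013 kg/kg → 0.013 × 7800 / 9.8 = 10.35 mm
Layer 930–840 hPa: Δp = 90 hPa = 9000 Pa, q̄ = 0.0083 kg/kg → 0.0083 × 9000 / 9.8 = 7.62 mm
Layer 840–610 hPa: Δp = 230 hPa = 23000 Pa, q̄ = 0.0054 kg/kg → 0.0054 × 23000 / 9.8 = 12.67 mm
Layer 610–410 hPa: Δp = 200 hPa = 20000 Pa, q̄ = 0.0023 kg/kg → 0.0023 × 20000 / 9.8 = 4.69 mm
Layer 410–250 hPa: Δp = 160 hPa = 16000 Pa, q̄ = 0.0014 kg/kg → 0.0014 × 16000 / 9.8 = 2.29 mm
PW = 10.35 + 7.62 + 12.67 + 4.69 + 2.29 = 37.62 ≈ 37.6 mm.

PW ≈ 37.6 mm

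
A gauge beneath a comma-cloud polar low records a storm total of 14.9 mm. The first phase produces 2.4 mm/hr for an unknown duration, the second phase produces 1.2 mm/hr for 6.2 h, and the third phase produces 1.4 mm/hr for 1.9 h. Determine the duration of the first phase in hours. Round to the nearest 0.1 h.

duration ≈ 2.0 h

Known phases: 1.2 × 6.2 + 1.4 × 1.9 = 7.44 + 2.66 = 10.1 mm.
Remaining depth = 14.9 − 10.1 = 4.8 mm.
Duration = 4.8 / 2.4 = 2.0 h.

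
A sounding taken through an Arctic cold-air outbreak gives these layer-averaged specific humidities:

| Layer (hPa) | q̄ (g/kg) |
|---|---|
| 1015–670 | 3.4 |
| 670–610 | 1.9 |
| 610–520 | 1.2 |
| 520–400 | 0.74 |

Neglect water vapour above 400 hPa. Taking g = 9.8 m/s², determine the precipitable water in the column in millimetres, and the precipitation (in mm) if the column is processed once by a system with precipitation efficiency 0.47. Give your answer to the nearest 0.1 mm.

PW ≈ 15.1 mm; precipitation ≈ 7.1 mm

Precipitable water is the column-integrated vapour mass per unit area: PW = (1/g) Σ q̄ Δp, with q in kg/kg and Δp in Pa (1 kg/m² of water = 1 mm).
Layer 1015–670 hPa: Δp = 345 hPa = 34500 Pa, q̄ = 0.0034 kg/kg → 0.0034 × 34500 / 9.8 = 11.97 mm
Layer 670–610 hPa: Δp = 60 hPa = 6000 Pa, q̄ = 0.0019 kg/kg → 0.0019 × 6000 / 9.8 = 1.16 mm
Layer 610–520 hPa: Δp = 90 hPa = 9000 Pa, q̄ = 0.0012 kg/kg → 0.0012 × 9000 / 9.8 = 1.10 mm
Layer 520–400 hPa: Δp = 120 hPa = 12000 Pa, q̄ = 0.00074 kg/kg → 0.00074 × 12000 / 9.8 = 0.91 mm
PW = 11.97 + 1.16 + 1.10 + 0.91 = 15.14 ≈ 15.1 mm.
Precipitation = ε × PW = 0.47 × 15.1 = 7.1 mm.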